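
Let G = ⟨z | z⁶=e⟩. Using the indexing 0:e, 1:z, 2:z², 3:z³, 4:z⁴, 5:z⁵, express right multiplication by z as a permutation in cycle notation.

(0 1 2 3 4 5)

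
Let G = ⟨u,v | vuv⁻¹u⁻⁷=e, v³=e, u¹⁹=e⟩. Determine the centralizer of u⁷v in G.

⟨u⁷v⟩ ⊆ C_G(u⁷v) since powers of u⁷v commute with u⁷v; so |C_G(u⁷v)| ≥ |⟨u⁷v⟩| = 3.
By orbit–stabilizer, |C_G(u⁷v)| = |G| / |conj. class of u⁷v| = 57 / 19 = 3.
The 3 elements commuting with u⁷v are {e, u⁷v, u¹⁸v²}.

Answer: {e, u⁷v, u¹⁸v²}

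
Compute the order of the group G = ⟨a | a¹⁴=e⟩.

G is generated by a single element, so G is cyclic. The relator gives a¹⁴ = e and no smaller power is forced to be e, so the 14 powers {a, e, a², a³, a⁴, a⁵, a⁶, a⁷, a⁸, a⁹, a¹², a¹³, a¹¹, a¹⁰} are distinct. Hence |G| = 14.

Answer: 14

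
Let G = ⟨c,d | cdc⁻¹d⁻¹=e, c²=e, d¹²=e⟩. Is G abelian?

Each pair of generators commutes: c·d = cd = d·c. Since the generators pairwise commute, every element of G commutes with every other, so G is abelian.

Answer: Yes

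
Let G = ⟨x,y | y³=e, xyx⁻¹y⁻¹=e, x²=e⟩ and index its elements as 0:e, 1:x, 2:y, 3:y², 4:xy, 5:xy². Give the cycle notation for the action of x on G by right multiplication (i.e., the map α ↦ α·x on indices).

(0 1)(2 4)(3 5)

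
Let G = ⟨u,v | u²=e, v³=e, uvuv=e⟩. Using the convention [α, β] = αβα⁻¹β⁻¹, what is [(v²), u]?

[(v²), u] = (v²)·u·(v²)⁻¹·u⁻¹.
  (v²) · u = uv
  (uv) · v = uv²
  (uv²) · u = v

Answer: v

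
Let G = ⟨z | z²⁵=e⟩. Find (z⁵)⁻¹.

The order of (z⁵) is 5 (smallest k with (z⁵)ᵏ = e), so (z⁵)⁻¹ = (z⁵)⁴ = z²⁰.
Check: (z⁵) · (z²⁰) → (z⁵) · z²⁰ = e, giving e as required.

Answer: z²⁰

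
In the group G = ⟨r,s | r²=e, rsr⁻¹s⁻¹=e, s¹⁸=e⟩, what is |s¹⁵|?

Compute successive powers until reaching e:
  (s¹⁵)¹ = s¹⁵, (s¹⁵)² = s¹², (s¹⁵)³ = s⁹, (s¹⁵)⁴ = s⁶, (s¹⁵)⁵ = s³, (s¹⁵)⁶ = e.
The smallest positive k with (s¹⁵)ᵏ = e is 6.

Answer: 6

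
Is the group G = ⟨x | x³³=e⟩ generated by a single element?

|G| = 33. The element x has order 33 (its powers give 33 distinct elements), so ⟨x⟩ = G and G is cyclic.

Answer: Yes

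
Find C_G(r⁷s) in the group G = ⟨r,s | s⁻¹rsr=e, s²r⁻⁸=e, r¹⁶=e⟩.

⟨r⁷s⟩ ⊆ C_G(r⁷s) since powers of r⁷s commute with r⁷s; so |C_G(r⁷s)| ≥ |⟨r⁷s⟩| = 4.
By orbit–stabilizer, |C_G(r⁷s)| = |G| / |conj. class of r⁷s| = 32 / 8 = 4.
The 4 elements commuting with r⁷s are {e, r⁸, r⁷s, r⁷s⁻¹}.

Answer: {e, r⁸, r⁷s, r⁷s⁻¹}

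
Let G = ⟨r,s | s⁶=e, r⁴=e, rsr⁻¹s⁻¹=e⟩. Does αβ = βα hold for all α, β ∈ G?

Each pair of generators commutes: r·s = rs = s·r. Since the generators pairwise commute, every element of G commutes with every other, so G is abelian.

Answer: Yes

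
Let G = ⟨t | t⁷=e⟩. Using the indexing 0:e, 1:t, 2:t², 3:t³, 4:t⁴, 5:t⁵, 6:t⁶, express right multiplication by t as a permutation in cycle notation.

(0 1 2 3 4 5 6)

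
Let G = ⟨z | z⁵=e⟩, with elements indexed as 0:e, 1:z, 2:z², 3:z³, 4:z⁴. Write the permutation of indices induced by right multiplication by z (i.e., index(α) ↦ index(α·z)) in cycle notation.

(0 1 2 3 4)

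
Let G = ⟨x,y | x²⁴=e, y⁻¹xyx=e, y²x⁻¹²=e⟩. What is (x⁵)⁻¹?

The order of (x⁵) is 24 (smallest k with (x⁵)ᵏ = e), so (x⁵)⁻¹ = (x⁵)²³ = x¹⁹.
Check: (x⁵) · (x¹⁹) → (x⁵) · x¹⁹ = e, giving e as required.

Answer: x¹⁹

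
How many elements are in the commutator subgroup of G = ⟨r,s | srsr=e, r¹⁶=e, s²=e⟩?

G' = [G, G] is generated by all commutators. The generator-pair commutators are: [r, s] = r².
The subgroup they normally generate is {e, r², r⁴, r⁶, r⁸, r¹⁰, r¹², r¹⁴}, of order 8.
Check: |G/G'| = 32/8 = 4 is the order of the abelianisation.

Answer: 8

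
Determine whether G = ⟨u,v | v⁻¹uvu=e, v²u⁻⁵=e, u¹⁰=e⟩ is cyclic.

Every cyclic group is abelian. But u·v = uv while v·u = u⁴v⁻¹, so u·v ≠ v·u and G is not abelian. Hence G is not cyclic.

Answer: No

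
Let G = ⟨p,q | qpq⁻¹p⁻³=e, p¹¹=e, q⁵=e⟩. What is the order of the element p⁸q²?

Compute successive powers until reaching e:
  (p⁸q²)¹ = p⁸q², (p⁸q²)² = p³q⁴, (p⁸q²)³ = p²q, (p⁸q²)⁴ = p⁴q³, (p⁸q²)⁵ = e.
The smallest positive k with (p⁸q²)ᵏ = e is 5.

Answer: 5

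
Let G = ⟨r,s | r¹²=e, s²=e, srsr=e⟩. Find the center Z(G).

An element z ∈ Z(G) iff z commutes with every generator.
For example r⁶ is central: (r⁶)·r = r⁷ = r·(r⁶); (r⁶)·s = r⁶s = s·(r⁶).
Whereas r ∉ Z(G) since r·s = rs ≠ r¹¹s = s·r.
Checking each of the 24 elements this way gives Z(G) = {e, r⁶}, of order 2.

Answer: {e, r⁶}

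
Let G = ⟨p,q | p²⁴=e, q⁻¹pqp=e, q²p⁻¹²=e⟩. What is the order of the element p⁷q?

Compute successive powers until reaching e:
  (p⁷q)¹ = p⁷q, (p⁷q)² = p¹², (p⁷q)³ = p⁷q⁻¹, (p⁷q)⁴ = e.
The smallest positive k with (p⁷q)ᵏ = e is 4.

Answer: 4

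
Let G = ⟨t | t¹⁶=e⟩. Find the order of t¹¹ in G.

Compute successive powers until reaching e:
  (t¹¹)¹ = t¹¹, (t¹¹)² = t⁶, (t¹¹)³ = t, (t¹¹)⁴ = t¹², (t¹¹)⁵ = t⁷, (t¹¹)⁶ = t², (t¹¹)⁷ = t¹³, (t¹¹)⁸ = t⁸, (t¹¹)⁹ = t³, (t¹¹)¹⁰ = t¹⁴, (t¹¹)¹¹ = t⁹, (t¹¹)¹² = t⁴, (t¹¹)¹³ = t¹⁵, (t¹¹)¹⁴ = t¹⁰, (t¹¹)¹⁵ = t⁵, (t¹¹)¹⁶ = e.
The smallest positive k with (t¹¹)ᵏ = e is 16.

Answer: 16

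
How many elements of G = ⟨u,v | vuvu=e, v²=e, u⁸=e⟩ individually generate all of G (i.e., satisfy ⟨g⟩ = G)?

⟨g⟩ = G would require ord(g) = |G| = 16, but the maximum element order in G is 8 < 16. So G is not cyclic and no single element generates it: the count is 0.

Answer: 0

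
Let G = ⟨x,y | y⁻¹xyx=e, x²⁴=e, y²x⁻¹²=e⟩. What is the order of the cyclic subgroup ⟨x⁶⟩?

|⟨x⁶⟩| equals the order of x⁶. Compute successive powers until reaching e:
  (x⁶)¹ = x⁶, (x⁶)² = x¹², (x⁶)³ = x¹⁸, (x⁶)⁴ = e.
The smallest positive k with (x⁶)ᵏ = e is 4, so |⟨x⁶⟩| = 4.

Answer: 4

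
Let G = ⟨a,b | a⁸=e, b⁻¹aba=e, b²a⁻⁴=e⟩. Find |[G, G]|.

G' = [G, G] is generated by all commutators. The generator-pair commutators are: [a, b] = a².
The subgroup they normally generate is {e, a², a⁴, a⁶}, of order 4.
Check: |G/G'| = 16/4 = 4 is the order of the abelianisation.

Answer: 4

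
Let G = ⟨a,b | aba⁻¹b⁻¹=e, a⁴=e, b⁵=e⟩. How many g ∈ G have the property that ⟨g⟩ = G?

G is cyclic of order 20. An element generates G iff its order is 20, and a cyclic group of order 20 has exactly φ(20) = 8 such elements.

Answer: 8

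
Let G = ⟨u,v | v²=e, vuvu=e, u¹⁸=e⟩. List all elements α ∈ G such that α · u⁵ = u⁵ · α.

⟨u⁵⟩ ⊆ C_G(u⁵) since powers of u⁵ commute with u⁵; so |C_G(u⁵)| ≥ |⟨u⁵⟩| = 18.
By orbit–stabilizer, |C_G(u⁵)| = |G| / |conj. class of u⁵| = 36 / 2 = 18.
The 18 elements commuting with u⁵ are {e, u, u², u³, u⁴, u⁵, u⁶, u⁷, u⁸, u⁹, u¹⁰, u¹¹, u¹², u¹³, u¹⁴, u¹⁵, u¹⁶, u¹⁷}.

Answer: {e, u, u², u³, u⁴, u⁵, u⁶, u⁷, u⁸, u⁹, u¹⁰, u¹¹, u¹², u¹³, u¹⁴, u¹⁵, u¹⁶, u¹⁷}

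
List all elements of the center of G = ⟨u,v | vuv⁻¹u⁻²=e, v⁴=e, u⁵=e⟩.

An element z ∈ Z(G) iff z commutes with every generator.
For example e is central: e·u = u = u·e; e·v = v = v·e.
Whereas u ∉ Z(G) since u·v = uv ≠ u²v = v·u.
Checking each of the 20 elements this way gives Z(G) = {e}, of order 1.

Answer: {e}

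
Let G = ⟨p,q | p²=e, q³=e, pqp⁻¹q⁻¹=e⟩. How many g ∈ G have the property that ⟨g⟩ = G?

G is cyclic of order 6. An element generates G iff its order is 6, and a cyclic group of order 6 has exactly φ(6) = 2 such elements.

Answer: 2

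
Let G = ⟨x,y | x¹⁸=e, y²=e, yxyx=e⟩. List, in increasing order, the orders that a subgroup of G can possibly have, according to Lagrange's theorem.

|G| = 36 = 2² · 3². By Lagrange's theorem the order of any subgroup divides 36; the divisors of 36 are 1, 2, 3, 4, 6, 9, 12, 18, 36.

Answer: 1, 2, 3, 4, 6, 9, 12, 18, 36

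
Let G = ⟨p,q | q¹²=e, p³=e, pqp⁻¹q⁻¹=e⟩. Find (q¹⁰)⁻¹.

The order of (q¹⁰) is 6 (smallest k with (q¹⁰)ᵏ = e), so (q¹⁰)⁻¹ = (q¹⁰)⁵ = q².
Check: (q¹⁰) · (q²) → (q¹⁰) · q² = e, giving e as required.

Answer: q²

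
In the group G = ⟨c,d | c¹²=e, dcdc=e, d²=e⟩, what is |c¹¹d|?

Compute successive powers until reaching e:
  (c¹¹d)¹ = c¹¹d, (c¹¹d)² = e.
The smallest positive k with (c¹¹d)ᵏ = e is 2.

Answer: 2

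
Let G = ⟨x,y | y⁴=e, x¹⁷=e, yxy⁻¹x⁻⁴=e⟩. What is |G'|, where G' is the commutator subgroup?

G' = [G, G] is generated by all commutators. The generator-pair commutators are: [x, y] = x¹⁴.
The subgroup they normally generate is {e, x, x², x³, x⁴, x⁵, x⁶, x⁷, x⁸, x⁹, x¹⁰, x¹¹, x¹², x¹³, x¹⁴, x¹⁵, x¹⁶}, of order 17.
Check: |G/G'| = 68/17 = 4 is the order of the abelianisation.

Answer: 17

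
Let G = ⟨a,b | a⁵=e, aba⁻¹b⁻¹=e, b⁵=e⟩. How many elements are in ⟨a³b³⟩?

|⟨a³b³⟩| equals the order of a³b³. Compute successive powers until reaching e:
  (a³b³)¹ = a³b³, (a³b³)² = ab, (a³b³)³ = a⁴b⁴, (a³b³)⁴ = a²b², (a³b³)⁵ = e.
The smallest positive k with (a³b³)ᵏ = e is 5, so |⟨a³b³⟩| = 5.

Answer: 5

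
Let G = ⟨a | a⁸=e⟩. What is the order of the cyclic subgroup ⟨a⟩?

|⟨a⟩| equals the order of a. Compute successive powers until reaching e:
  a¹ = a, a² = a², a³ = a³, a⁴ = a⁴, a⁵ = a⁵, a⁶ = a⁶, a⁷ = a⁷, a⁸ = e.
The smallest positive k with aᵏ = e is 8, so |⟨a⟩| = 8.

Answer: 8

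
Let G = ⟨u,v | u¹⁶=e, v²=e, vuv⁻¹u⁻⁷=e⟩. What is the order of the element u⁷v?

Compute successive powers until reaching e:
  (u⁷v)¹ = u⁷v, (u⁷v)² = u⁸, (u⁷v)³ = u¹⁵v, (u⁷v)⁴ = e.
The smallest positive k with (u⁷v)ᵏ = e is 4.

Answer: 4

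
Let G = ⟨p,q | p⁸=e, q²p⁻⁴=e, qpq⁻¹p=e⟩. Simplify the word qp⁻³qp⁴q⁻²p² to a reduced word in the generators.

Multiply left to right, reducing at each step:
  q · p⁻³ = p³q
  (p³q) · q = p⁷
  (p⁷) · p⁴ = p³
  (p³) · q⁻² = p⁷
  (p⁷) · p² = p

Answer: p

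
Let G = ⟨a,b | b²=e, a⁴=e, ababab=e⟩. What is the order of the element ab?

Compute successive powers until reaching e:
  (ab)¹ = ab, (ab)² = ba³, (ab)³ = e.
The smallest positive k with (ab)ᵏ = e is 3.

Answer: 3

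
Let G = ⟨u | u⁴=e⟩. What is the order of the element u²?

Compute successive powers until reaching e:
  (u²)¹ = u², (u²)² = e.
The smallest positive k with (u²)ᵏ = e is 2.

Answer: 2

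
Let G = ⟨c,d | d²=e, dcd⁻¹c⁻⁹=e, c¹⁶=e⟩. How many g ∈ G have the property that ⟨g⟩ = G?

⟨g⟩ = G would require ord(g) = |G| = 32, but the maximum element order in G is 16 < 32. So G is not cyclic and no single element generates it: the count is 0.

Answer: 0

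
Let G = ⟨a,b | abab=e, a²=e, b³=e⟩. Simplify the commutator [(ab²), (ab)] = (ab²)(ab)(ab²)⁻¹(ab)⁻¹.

[(ab²), (ab)] = (ab²)·(ab)·(ab²)⁻¹·(ab)⁻¹.
  (ab²) · (ab) = b²
  (b²) · (ab²) = a
  a · (ab) = b

Answer: b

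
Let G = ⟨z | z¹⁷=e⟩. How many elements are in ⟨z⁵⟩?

|⟨z⁵⟩| equals the order of z⁵. Compute successive powers until reaching e:
  (z⁵)¹ = z⁵, (z⁵)² = z¹⁰, (z⁵)³ = z¹⁵, (z⁵)⁴ = z³, (z⁵)⁵ = z⁸, (z⁵)⁶ = z¹³, (z⁵)⁷ = z, (z⁵)⁸ = z⁶, (z⁵)⁹ = z¹¹, (z⁵)¹⁰ = z¹⁶, (z⁵)¹¹ = z⁴, (z⁵)¹² = z⁹, (z⁵)¹³ = z¹⁴, (z⁵)¹⁴ = z², (z⁵)¹⁵ = z⁷, (z⁵)¹⁶ = z¹², (z⁵)¹⁷ = e.
The smallest positive k with (z⁵)ᵏ = e is 17, so |⟨z⁵⟩| = 17.

Answer: 17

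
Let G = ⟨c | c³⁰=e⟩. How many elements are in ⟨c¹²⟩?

|⟨c¹²⟩| equals the order of c¹². Compute successive powers until reaching e:
  (c¹²)¹ = c¹², (c¹²)² = c²⁴, (c¹²)³ = c⁶, (c¹²)⁴ = c¹⁸, (c¹²)⁵ = e.
The smallest positive k with (c¹²)ᵏ = e is 5, so |⟨c¹²⟩| = 5.

Answer: 5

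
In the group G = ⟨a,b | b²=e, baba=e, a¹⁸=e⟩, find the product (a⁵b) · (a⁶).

Compute (a⁵b) · (a⁶) by multiplying left to right and reducing via the relations at each step:
  (a⁵b) · a⁶ = a¹⁷b

Answer: a¹⁷b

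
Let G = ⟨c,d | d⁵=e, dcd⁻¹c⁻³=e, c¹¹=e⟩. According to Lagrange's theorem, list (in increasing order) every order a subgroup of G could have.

|G| = 55 = 5 · 11. By Lagrange's theorem the order of any subgroup divides 55; the divisors of 55 are 1, 5, 11, 55.

Answer: 1, 5, 11, 55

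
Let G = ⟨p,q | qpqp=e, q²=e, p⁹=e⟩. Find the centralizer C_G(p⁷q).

⟨p⁷q⟩ ⊆ C_G(p⁷q) since powers of p⁷q commute with p⁷q; so |C_G(p⁷q)| ≥ |⟨p⁷q⟩| = 2.
By orbit–stabilizer, |C_G(p⁷q)| = |G| / |conj. class of p⁷q| = 18 / 9 = 2.
The 2 elements commuting with p⁷q are {e, p⁷q}.

Answer: {e, p⁷q}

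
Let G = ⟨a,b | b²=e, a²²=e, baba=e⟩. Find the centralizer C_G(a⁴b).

⟨a⁴b⟩ ⊆ C_G(a⁴b) since powers of a⁴b commute with a⁴b; so |C_G(a⁴b)| ≥ |⟨a⁴b⟩| = 2.
By orbit–stabilizer, |C_G(a⁴b)| = |G| / |conj. class of a⁴b| = 44 / 11 = 4.
The 4 elements commuting with a⁴b are {e, a¹¹, a⁴b, a¹⁵b}.

Answer: {e, a¹¹, a⁴b, a¹⁵b}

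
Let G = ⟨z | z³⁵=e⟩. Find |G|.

G is generated by a single element, so G is cyclic. The relator gives z³⁵ = e and no smaller power is forced to be e, so the 35 powers {e, z, z², z³, z⁴, z⁵, z⁶, z⁷, z⁸, z⁹, z²², z²³, z²¹, z²⁰, z²⁴, z²⁵, z²⁶, z²⁷, z²⁸, z²⁹, z³², z³³, z³¹, z³⁰, z³⁴, z¹², z¹³, z¹¹, z¹⁰, z¹⁴, z¹⁵, z¹⁶, z¹⁷, z¹⁸, z¹⁹} are distinct. Hence |G| = 35.

Answer: 35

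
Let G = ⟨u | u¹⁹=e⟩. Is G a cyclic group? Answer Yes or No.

|G| = 19. The element u has order 19 (its powers give 19 distinct elements), so ⟨u⟩ = G and G is cyclic.

Answer: Yes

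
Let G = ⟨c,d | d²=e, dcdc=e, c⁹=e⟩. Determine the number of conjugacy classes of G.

The conjugacy classes (representative and size) are:
  [e] (size 1), [c⁸] (size 2), [c⁷] (size 2), [c⁶] (size 2), [c⁵] (size 2), [c⁴d] (size 9).
Class equation: 1 + 2 + 2 + 2 + 2 + 9 = 18 = |G|. So G has 6 conjugacy classes.

Answer: 6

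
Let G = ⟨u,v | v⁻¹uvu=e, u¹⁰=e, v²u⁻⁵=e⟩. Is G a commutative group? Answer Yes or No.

u·v = uv but v·u = u⁴v⁻¹, so u·v ≠ v·u and G is not abelian.

Answer: No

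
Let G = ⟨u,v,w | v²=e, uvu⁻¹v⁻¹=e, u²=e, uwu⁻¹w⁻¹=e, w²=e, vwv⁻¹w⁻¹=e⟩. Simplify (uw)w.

Compute (uw) · w by multiplying left to right and reducing via the relations at each step:
  (uw) · w = u

Answer: u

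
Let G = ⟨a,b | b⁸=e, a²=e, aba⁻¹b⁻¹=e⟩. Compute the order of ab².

Compute successive powers until reaching e:
  (ab²)¹ = ab², (ab²)² = b⁴, (ab²)³ = ab⁶, (ab²)⁴ = e.
The smallest positive k with (ab²)ᵏ = e is 4.

Answer: 4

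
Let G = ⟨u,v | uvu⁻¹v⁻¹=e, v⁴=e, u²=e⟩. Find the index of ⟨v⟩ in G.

First find ord(v) by computing successive powers:
  v¹ = v, v² = v², v³ = v³, v⁴ = e.
So |⟨v⟩| = ord(v) = 4. With |G| = 8, by Lagrange [G : ⟨v⟩] = 8/4 = 2.

Answer: 2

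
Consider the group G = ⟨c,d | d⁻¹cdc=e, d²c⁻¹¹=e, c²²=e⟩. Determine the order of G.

Enumerate words in the generators, reducing via the relations: the distinct elements are
  {c, d, e, cd, c², c³, c⁴, c⁵, c⁶, c⁷, c⁸, c⁹, c²d, c²¹, c²⁰, c³d, c¹², c¹³, c¹¹, c¹⁰, c¹⁴, c¹⁵, c¹⁶, c¹⁷, c¹⁸, c¹⁹, c⁴d, c⁵d, c⁶d, c⁷d, c⁸d, c⁹d, d⁻¹, cd⁻¹, c¹⁰d, c²d⁻¹, c³d⁻¹, c⁴d⁻¹, c⁵d⁻¹, c⁶d⁻¹, c⁷d⁻¹, c⁸d⁻¹, c⁹d⁻¹, c¹⁰d⁻¹}.
No further products give new elements, so |G| = 44.

Answer: 44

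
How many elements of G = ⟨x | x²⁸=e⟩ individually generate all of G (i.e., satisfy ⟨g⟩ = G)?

G is cyclic of order 28. An element generates G iff its order is 28, and a cyclic group of order 28 has exactly φ(28) = 12 such elements.

Answer: 12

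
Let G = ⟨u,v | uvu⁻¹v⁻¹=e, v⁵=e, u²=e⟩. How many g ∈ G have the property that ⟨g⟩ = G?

G is cyclic of order 10. An element generates G iff its order is 10, and a cyclic group of order 10 has exactly φ(10) = 4 such elements.

Answer: 4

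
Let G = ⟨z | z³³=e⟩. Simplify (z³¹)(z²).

Compute (z³¹) · (z²) by multiplying left to right and reducing via the relations at each step:
  (z³¹) · z² = e

Answer: e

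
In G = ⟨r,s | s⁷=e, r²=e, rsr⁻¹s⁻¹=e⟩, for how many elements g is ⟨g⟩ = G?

G is cyclic of order 14. An element generates G iff its order is 14, and a cyclic group of order 14 has exactly φ(14) = 6 such elements.

Answer: 6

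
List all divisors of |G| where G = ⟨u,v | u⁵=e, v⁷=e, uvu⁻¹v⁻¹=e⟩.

|G| = 35 = 5 · 7. By Lagrange's theorem the order of any subgroup divides 35; the divisors of 35 are 1, 5, 7, 35.

Answer: 1, 5, 7, 35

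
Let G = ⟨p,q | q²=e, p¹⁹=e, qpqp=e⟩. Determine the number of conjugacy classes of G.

The conjugacy classes (representative and size) are:
  [e] (size 1), [p¹⁸] (size 2), [p²] (size 2), [p¹⁶] (size 2), [p⁴] (size 2), [p¹⁴] (size 2), [p¹³] (size 2), [p¹²] (size 2), [p⁸] (size 2), [p⁹] (size 2), [q] (size 19).
Class equation: 1 + 2 + 2 + 2 + 2 + 2 + 2 + 2 + 2 + 2 + 19 = 38 = |G|. So G has 11 conjugacy classes.

Answer: 11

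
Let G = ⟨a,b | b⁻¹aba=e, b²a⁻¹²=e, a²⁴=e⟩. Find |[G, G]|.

G' = [G, G] is generated by all commutators. The generator-pair commutators are: [a, b] = a².
The subgroup they normally generate is {e, a², a⁴, a⁶, a⁸, a¹⁰, a¹², a¹⁴, a¹⁶, a¹⁸, a²⁰, a²²}, of order 12.
Check: |G/G'| = 48/12 = 4 is the order of the abelianisation.

Answer: 12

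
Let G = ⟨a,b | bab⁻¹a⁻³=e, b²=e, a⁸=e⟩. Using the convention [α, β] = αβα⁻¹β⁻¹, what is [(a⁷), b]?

[(a⁷), b] = (a⁷)·b·(a⁷)⁻¹·b⁻¹.
  (a⁷) · b = a⁷b
  (a⁷b) · a = a²b
  (a²b) · b = a²

Answer: a²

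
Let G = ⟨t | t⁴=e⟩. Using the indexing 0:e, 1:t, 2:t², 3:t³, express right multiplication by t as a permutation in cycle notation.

(0 1 2 3)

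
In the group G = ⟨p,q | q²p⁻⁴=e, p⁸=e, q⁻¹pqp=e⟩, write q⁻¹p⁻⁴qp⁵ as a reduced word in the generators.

Multiply left to right, reducing at each step:
  (q⁻¹) · p⁻⁴ = q
  q · q = p⁴
  (p⁴) · p⁵ = p

Answer: p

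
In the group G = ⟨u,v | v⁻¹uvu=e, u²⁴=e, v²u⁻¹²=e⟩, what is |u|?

Compute successive powers until reaching e:
  u¹ = u, u² = u², u³ = u³, u⁴ = u⁴, u⁵ = u⁵, u⁶ = u⁶, u⁷ = u⁷, u⁸ = u⁸, u⁹ = u⁹, u¹⁰ = u¹⁰, u¹¹ = u¹¹, u¹² = u¹², u¹³ = u¹³, u¹⁴ = u¹⁴, u¹⁵ = u¹⁵, u¹⁶ = u¹⁶, u¹⁷ = u¹⁷, u¹⁸ = u¹⁸, u¹⁹ = u¹⁹, u²⁰ = u²⁰, u²¹ = u²¹, u²² = u²², u²³ = u²³, u²⁴ = e.
The smallest positive k with uᵏ = e is 24.

Answer: 24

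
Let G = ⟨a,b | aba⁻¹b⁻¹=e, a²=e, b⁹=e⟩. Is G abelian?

Each pair of generators commutes: a·b = ab = b·a. Since the generators pairwise commute, every element of G commutes with every other, so G is abelian.

Answer: Yes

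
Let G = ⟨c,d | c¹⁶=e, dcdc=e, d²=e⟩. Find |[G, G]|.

G' = [G, G] is generated by all commutators. The generator-pair commutators are: [c, d] = c².
The subgroup they normally generate is {e, c², c⁴, c⁶, c⁸, c¹⁰, c¹², c¹⁴}, of order 8.
Check: |G/G'| = 32/8 = 4 is the order of the abelianisation.

Answer: 8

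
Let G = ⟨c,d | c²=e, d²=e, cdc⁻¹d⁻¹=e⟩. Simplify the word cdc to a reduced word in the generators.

Multiply left to right, reducing at each step:
  c · d = cd
  (cd) · c = d

Answer: d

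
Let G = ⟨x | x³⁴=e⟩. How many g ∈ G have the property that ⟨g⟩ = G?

G is cyclic of order 34. An element generates G iff its order is 34, and a cyclic group of order 34 has exactly φ(34) = 16 such elements.

Answer: 16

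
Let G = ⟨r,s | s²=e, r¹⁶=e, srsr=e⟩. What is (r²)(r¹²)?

Compute (r²) · (r¹²) by multiplying left to right and reducing via the relations at each step:
  (r²) · r¹² = r¹⁴

Answer: r¹⁴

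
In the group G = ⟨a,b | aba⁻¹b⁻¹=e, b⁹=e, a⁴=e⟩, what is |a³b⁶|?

Compute successive powers until reaching e:
  (a³b⁶)¹ = a³b⁶, (a³b⁶)² = a²b³, (a³b⁶)³ = a, (a³b⁶)⁴ = b⁶, (a³b⁶)⁵ = a³b³, (a³b⁶)⁶ = a², (a³b⁶)⁷ = ab⁶, (a³b⁶)⁸ = b³, (a³b⁶)⁹ = a³, (a³b⁶)¹⁰ = a²b⁶, (a³b⁶)¹¹ = ab³, (a³b⁶)¹² = e.
The smallest positive k with (a³b⁶)ᵏ = e is 12.

Answer: 12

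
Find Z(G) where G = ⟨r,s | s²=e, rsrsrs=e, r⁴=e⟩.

An element z ∈ Z(G) iff z commutes with every generator.
For example e is central: e·r = r = r·e; e·s = s = s·e.
Whereas r ∉ Z(G) since r·s = rs ≠ sr = s·r.
Checking each of the 24 elements this way gives Z(G) = {e}, of order 1.

Answer: {e}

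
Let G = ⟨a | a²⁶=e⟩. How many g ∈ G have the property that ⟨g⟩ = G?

G is cyclic of order 26. An element generates G iff its order is 26, and a cyclic group of order 26 has exactly φ(26) = 12 such elements.

Answer: 12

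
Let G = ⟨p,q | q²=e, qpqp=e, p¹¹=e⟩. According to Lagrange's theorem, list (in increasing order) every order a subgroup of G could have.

|G| = 22 = 2 · 11. By Lagrange's theorem the order of any subgroup divides 22; the divisors of 22 are 1, 2, 11, 22.

Answer: 1, 2, 11, 22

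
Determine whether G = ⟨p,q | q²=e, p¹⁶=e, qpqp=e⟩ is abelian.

p·q = pq but q·p = p¹⁵q, so p·q ≠ q·p and G is not abelian.

Answer: No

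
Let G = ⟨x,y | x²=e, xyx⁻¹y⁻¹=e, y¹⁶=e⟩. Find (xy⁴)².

Compute successive powers of (xy⁴), reducing at each step:
  (xy⁴)²: (xy⁴) · x = y⁴;   (y⁴) · y⁴ = y⁸

Answer: y⁸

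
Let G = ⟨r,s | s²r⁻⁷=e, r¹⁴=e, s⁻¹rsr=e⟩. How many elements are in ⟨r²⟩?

|⟨r²⟩| equals the order of r². Compute successive powers until reaching e:
  (r²)¹ = r², (r²)² = r⁴, (r²)³ = r⁶, (r²)⁴ = r⁸, (r²)⁵ = r¹⁰, (r²)⁶ = r¹², (r²)⁷ = e.
The smallest positive k with (r²)ᵏ = e is 7, so |⟨r²⟩| = 7.

Answer: 7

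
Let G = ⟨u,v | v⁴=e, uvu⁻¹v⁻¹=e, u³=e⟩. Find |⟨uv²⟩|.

|⟨uv²⟩| equals the order of uv². Compute successive powers until reaching e:
  (uv²)¹ = uv², (uv²)² = u², (uv²)³ = v², (uv²)⁴ = u, (uv²)⁵ = u²v², (uv²)⁶ = e.
The smallest positive k with (uv²)ᵏ = e is 6, so |⟨uv²⟩| = 6.

Answer: 6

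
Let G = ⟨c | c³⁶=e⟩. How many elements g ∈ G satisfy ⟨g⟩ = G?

G is cyclic of order 36. An element generates G iff its order is 36, and a cyclic group of order 36 has exactly φ(36) = 12 such elements.

Answer: 12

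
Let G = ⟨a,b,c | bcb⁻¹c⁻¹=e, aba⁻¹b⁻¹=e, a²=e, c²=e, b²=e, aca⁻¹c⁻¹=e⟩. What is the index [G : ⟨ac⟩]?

First find ord(ac) by computing successive powers:
  (ac)¹ = ac, (ac)² = e.
So |⟨ac⟩| = ord(ac) = 2. With |G| = 8, by Lagrange [G : ⟨ac⟩] = 8/2 = 4.

Answer: 4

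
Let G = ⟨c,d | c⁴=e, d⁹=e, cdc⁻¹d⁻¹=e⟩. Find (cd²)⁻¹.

The order of (cd²) is 36 (smallest k with (cd²)ᵏ = e), so (cd²)⁻¹ = (cd²)³⁵ = c³d⁷.
Check: (cd²) · (c³d⁷) → (cd²) · c³ = d²;   (d²) · d⁷ = e, giving e as required.

Answer: c³d⁷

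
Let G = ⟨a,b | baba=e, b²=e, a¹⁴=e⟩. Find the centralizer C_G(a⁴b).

⟨a⁴b⟩ ⊆ C_G(a⁴b) since powers of a⁴b commute with a⁴b; so |C_G(a⁴b)| ≥ |⟨a⁴b⟩| = 2.
By orbit–stabilizer, |C_G(a⁴b)| = |G| / |conj. class of a⁴b| = 28 / 7 = 4.
The 4 elements commuting with a⁴b are {e, a⁷, a⁴b, a¹¹b}.

Answer: {e, a⁷, a⁴b, a¹¹b}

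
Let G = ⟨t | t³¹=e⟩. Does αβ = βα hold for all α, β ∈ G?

G has a single generator, so G is cyclic and hence abelian.

Answer: Yes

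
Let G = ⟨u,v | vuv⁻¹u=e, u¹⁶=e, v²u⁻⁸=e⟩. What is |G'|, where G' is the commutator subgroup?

G' = [G, G] is generated by all commutators. The generator-pair commutators are: [u, v] = u².
The subgroup they normally generate is {e, u², u⁴, u⁶, u⁸, u¹⁰, u¹², u¹⁴}, of order 8.
Check: |G/G'| = 32/8 = 4 is the order of the abelianisation.

Answer: 8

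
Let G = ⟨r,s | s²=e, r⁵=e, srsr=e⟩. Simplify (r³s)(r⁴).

Compute (r³s) · (r⁴) by multiplying left to right and reducing via the relations at each step:
  (r³s) · r⁴ = r⁴s

Answer: r⁴s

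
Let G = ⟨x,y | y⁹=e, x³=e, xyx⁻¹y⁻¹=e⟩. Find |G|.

Enumerate words in the generators, reducing via the relations: the distinct elements are
  {e, x, y, xy, x², y², y³, y⁴, y⁵, y⁶, y⁷, y⁸, xy², xy³, xy⁴, xy⁵, xy⁶, xy⁷, xy⁸, x²y, x²y², x²y³, x²y⁴, x²y⁵, x²y⁶, x²y⁷, x²y⁸}.
No further products give new elements, so |G| = 27.

Answer: 27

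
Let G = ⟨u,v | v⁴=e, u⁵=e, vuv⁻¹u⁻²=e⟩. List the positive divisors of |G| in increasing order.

|G| = 20 = 2² · 5. By Lagrange's theorem the order of any subgroup divides 20; the divisors of 20 are 1, 2, 4, 5, 10, 20.

Answer: 1, 2, 4, 5, 10, 20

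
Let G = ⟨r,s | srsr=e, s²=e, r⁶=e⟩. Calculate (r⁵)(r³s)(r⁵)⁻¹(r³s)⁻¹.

[(r⁵), (r³s)] = (r⁵)·(r³s)·(r⁵)⁻¹·(r³s)⁻¹.
  (r⁵) · (r³s) = r²s
  (r²s) · r = rs
  (rs) · (r³s) = r⁴

Answer: r⁴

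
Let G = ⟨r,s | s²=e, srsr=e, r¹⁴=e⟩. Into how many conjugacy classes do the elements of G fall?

The conjugacy classes (representative and size) are:
  [e] (size 1), [r¹³] (size 2), [r²] (size 2), [r³] (size 2), [r¹⁰] (size 2), [r⁵] (size 2), [r⁸] (size 2), [r⁷] (size 1), [r⁶s] (size 7), [r⁹s] (size 7).
Class equation: 1 + 2 + 2 + 2 + 2 + 2 + 2 + 1 + 7 + 7 = 28 = |G|. So G has 10 conjugacy classes.

Answer: 10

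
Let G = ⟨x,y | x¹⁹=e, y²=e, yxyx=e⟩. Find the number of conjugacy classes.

The conjugacy classes (representative and size) are:
  [e] (size 1), [x¹⁸] (size 2), [x²] (size 2), [x¹⁶] (size 2), [x⁴] (size 2), [x¹⁴] (size 2), [x¹³] (size 2), [x¹²] (size 2), [x⁸] (size 2), [x⁹] (size 2), [y] (size 19).
Class equation: 1 + 2 + 2 + 2 + 2 + 2 + 2 + 2 + 2 + 2 + 19 = 38 = |G|. So G has 11 conjugacy classes.

Answer: 11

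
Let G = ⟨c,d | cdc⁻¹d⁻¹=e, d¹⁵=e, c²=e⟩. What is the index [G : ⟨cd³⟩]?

First find ord(cd³) by computing successive powers:
  (cd³)¹ = cd³, (cd³)² = d⁶, (cd³)³ = cd⁹, (cd³)⁴ = d¹², (cd³)⁵ = c, (cd³)⁶ = d³, (cd³)⁷ = cd⁶, (cd³)⁸ = d⁹, (cd³)⁹ = cd¹², (cd³)¹⁰ = e.
So |⟨cd³⟩| = ord(cd³) = 10. With |G| = 30, by Lagrange [G : ⟨cd³⟩] = 30/10 = 3.

Answer: 3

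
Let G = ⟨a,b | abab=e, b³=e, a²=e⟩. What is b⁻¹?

The order of b is 3 (smallest k with bᵏ = e), so b⁻¹ = b² = b².
Check: b · (b²) → b · b² = e, giving e as required.

Answer: b²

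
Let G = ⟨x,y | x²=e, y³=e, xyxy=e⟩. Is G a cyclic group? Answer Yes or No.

Every cyclic group is abelian. But x·y = xy while y·x = xy², so x·y ≠ y·x and G is not abelian. Hence G is not cyclic.

Answer: No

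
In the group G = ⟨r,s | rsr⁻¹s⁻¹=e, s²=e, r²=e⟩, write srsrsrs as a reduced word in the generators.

Multiply left to right, reducing at each step:
  s · r = rs
  (rs) · s = r
  r · r = e
  e · s = s
  s · r = rs
  (rs) · s = r

Answer: r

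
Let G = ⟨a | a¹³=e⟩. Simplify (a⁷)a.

Compute (a⁷) · a by multiplying left to right and reducing via the relations at each step:
  (a⁷) · a = a⁸

Answer: a⁸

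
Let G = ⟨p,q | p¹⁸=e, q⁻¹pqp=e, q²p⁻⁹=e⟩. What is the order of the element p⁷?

Compute successive powers until reaching e:
  (p⁷)¹ = p⁷, (p⁷)² = p¹⁴, (p⁷)³ = p³, (p⁷)⁴ = p¹⁰, (p⁷)⁵ = p¹⁷, (p⁷)⁶ = p⁶, (p⁷)⁷ = p¹³, (p⁷)⁸ = p², (p⁷)⁹ = p⁹, (p⁷)¹⁰ = p¹⁶, (p⁷)¹¹ = p⁵, (p⁷)¹² = p¹², (p⁷)¹³ = p, (p⁷)¹⁴ = p⁸, (p⁷)¹⁵ = p¹⁵, (p⁷)¹⁶ = p⁴, (p⁷)¹⁷ = p¹¹, (p⁷)¹⁸ = e.
The smallest positive k with (p⁷)ᵏ = e is 18.

Answer: 18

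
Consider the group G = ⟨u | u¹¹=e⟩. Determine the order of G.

G is generated by a single element, so G is cyclic. The relator gives u¹¹ = e and no smaller power is forced to be e, so the 11 powers {e, u, u², u³, u⁴, u⁵, u⁶, u⁷, u⁸, u⁹, u¹⁰} are distinct. Hence |G| = 11.

Answer: 11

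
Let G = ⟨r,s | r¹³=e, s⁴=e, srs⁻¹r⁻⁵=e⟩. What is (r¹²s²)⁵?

Compute successive powers of (r¹²s²), reducing at each step:
  (r¹²s²)²: (r¹²s²) · r¹² = s²;   (s²) · s² = e
  (r¹²s²)³: e · r¹² = r¹²;   (r¹²) · s² = r¹²s²
  (r¹²s²)⁴: (r¹²s²) · r¹² = s²;   (s²) · s² = e
  (r¹²s²)⁵: e · r¹² = r¹²;   (r¹²) · s² = r¹²s²

Answer: r¹²s²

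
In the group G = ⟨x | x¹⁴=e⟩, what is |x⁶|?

Compute successive powers until reaching e:
  (x⁶)¹ = x⁶, (x⁶)² = x¹², (x⁶)³ = x⁴, (x⁶)⁴ = x¹⁰, (x⁶)⁵ = x², (x⁶)⁶ = x⁸, (x⁶)⁷ = e.
The smallest positive k with (x⁶)ᵏ = e is 7.

Answer: 7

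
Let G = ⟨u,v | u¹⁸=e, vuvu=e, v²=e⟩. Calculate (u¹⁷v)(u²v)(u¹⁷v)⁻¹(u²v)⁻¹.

[(u¹⁷v), (u²v)] = (u¹⁷v)·(u²v)·(u¹⁷v)⁻¹·(u²v)⁻¹.
  (u¹⁷v) · (u²v) = u¹⁵
  (u¹⁵) · (u¹⁷v) = u¹⁴v
  (u¹⁴v) · (u²v) = u¹²

Answer: u¹²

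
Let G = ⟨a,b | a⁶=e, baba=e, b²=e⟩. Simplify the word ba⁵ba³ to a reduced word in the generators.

Multiply left to right, reducing at each step:
  b · a⁵ = ab
  (ab) · b = a
  a · a³ = a⁴

Answer: a⁴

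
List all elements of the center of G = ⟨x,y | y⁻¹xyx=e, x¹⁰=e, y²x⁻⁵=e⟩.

An element z ∈ Z(G) iff z commutes with every generator.
For example x⁵ is central: (x⁵)·x = x⁶ = x·(x⁵); (x⁵)·y = y⁻¹ = y·(x⁵).
Whereas x ∉ Z(G) since x·y = xy ≠ x⁴y⁻¹ = y·x.
Checking each of the 20 elements this way gives Z(G) = {e, x⁵}, of order 2.

Answer: {e, x⁵}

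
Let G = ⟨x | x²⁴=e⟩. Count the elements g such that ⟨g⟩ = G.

G is cyclic of order 24. An element generates G iff its order is 24, and a cyclic group of order 24 has exactly φ(24) = 8 such elements.

Answer: 8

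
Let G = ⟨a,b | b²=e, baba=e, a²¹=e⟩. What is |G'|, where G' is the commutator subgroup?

G' = [G, G] is generated by all commutators. The generator-pair commutators are: [a, b] = a².
The subgroup they normally generate is {e, a, a², a³, a⁴, a⁵, a⁶, a⁷, a⁸, a⁹, a¹⁰, a¹¹, a¹², a¹³, a¹⁴, a¹⁵, a¹⁶, a¹⁷, a¹⁸, a¹⁹, a²⁰}, of order 21.
Check: |G/G'| = 42/21 = 2 is the order of the abelianisation.

Answer: 21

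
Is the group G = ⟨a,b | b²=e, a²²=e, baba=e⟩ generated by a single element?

Every cyclic group is abelian. But a·b = ab while b·a = a²¹b, so a·b ≠ b·a and G is not abelian. Hence G is not cyclic.

Answer: No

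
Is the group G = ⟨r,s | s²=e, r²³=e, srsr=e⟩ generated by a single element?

Every cyclic group is abelian. But r·s = rs while s·r = r²²s, so r·s ≠ s·r and G is not abelian. Hence G is not cyclic.

Answer: No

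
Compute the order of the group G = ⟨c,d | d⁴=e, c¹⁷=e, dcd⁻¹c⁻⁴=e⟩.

Enumerate words in the generators, reducing via the relations: the distinct elements are
  {c, d, e, cd, c², c³, c⁴, c⁵, c⁶, c⁷, c⁸, c⁹, d², d³, cd², cd³, c²d, c³d, c¹², c¹³, c¹¹, c¹⁰, c¹⁴, c¹⁵, c¹⁶, c⁴d, c⁵d, c⁶d, c⁷d, c⁸d, c⁹d, c²d², c²d³, c³d², c³d³, c¹²d, c¹³d, c¹¹d, c¹⁰d, c¹⁴d, c¹⁵d, c¹⁶d, c⁴d², c⁴d³, c⁵d², c⁵d³, c⁶d², c⁶d³, c⁷d², c⁷d³, c⁸d², c⁸d³, c⁹d², c⁹d³, c¹²d², c¹²d³, c¹³d², c¹³d³, c¹¹d², c¹¹d³, c¹⁰d², c¹⁰d³, c¹⁴d², c¹⁴d³, c¹⁵d², c¹⁵d³, c¹⁶d², c¹⁶d³}.
No further products give new elements, so |G| = 68.

Answer: 68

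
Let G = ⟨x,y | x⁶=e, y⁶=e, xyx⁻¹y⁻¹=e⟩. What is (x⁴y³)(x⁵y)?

Compute (x⁴y³) · (x⁵y) by multiplying left to right and reducing via the relations at each step:
  (x⁴y³) · x⁵ = x³y³
  (x³y³) · y = x³y⁴

Answer: x³y⁴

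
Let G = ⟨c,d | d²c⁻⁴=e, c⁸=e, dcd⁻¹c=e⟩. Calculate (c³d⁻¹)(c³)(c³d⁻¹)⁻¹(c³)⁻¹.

[(c³d⁻¹), (c³)] = (c³d⁻¹)·(c³)·(c³d⁻¹)⁻¹·(c³)⁻¹.
  (c³d⁻¹) · (c³) = d⁻¹
  (d⁻¹) · (c³d) = c⁵
  (c⁵) · (c⁵) = c²

Answer: c²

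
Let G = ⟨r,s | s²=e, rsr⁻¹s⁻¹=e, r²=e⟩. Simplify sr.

Compute s · r by multiplying left to right and reducing via the relations at each step:
  s · r = rs

Answer: rs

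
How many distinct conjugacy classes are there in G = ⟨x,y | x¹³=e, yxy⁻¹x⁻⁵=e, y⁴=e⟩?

The conjugacy classes (representative and size) are:
  [e] (size 1), [x] (size 4), [x²] (size 4), [x⁹] (size 4), [x¹²y] (size 13), [x⁴y²] (size 13), [x¹²y³] (size 13).
Class equation: 1 + 4 + 4 + 4 + 13 + 13 + 13 = 52 = |G|. So G has 7 conjugacy classes.

Answer: 7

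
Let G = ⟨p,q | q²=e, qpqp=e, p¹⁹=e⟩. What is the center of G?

An element z ∈ Z(G) iff z commutes with every generator.
For example e is central: e·p = p = p·e; e·q = q = q·e.
Whereas p ∉ Z(G) since p·q = pq ≠ p¹⁸q = q·p.
Checking each of the 38 elements this way gives Z(G) = {e}, of order 1.

Answer: {e}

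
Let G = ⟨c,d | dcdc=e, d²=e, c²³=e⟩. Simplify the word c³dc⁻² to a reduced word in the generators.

Multiply left to right, reducing at each step:
  (c³) · d = c³d
  (c³d) · c⁻² = c⁵d

Answer: c⁵d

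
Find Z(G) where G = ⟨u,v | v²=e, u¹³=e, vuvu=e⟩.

An element z ∈ Z(G) iff z commutes with every generator.
For example e is central: e·u = u = u·e; e·v = v = v·e.
Whereas u ∉ Z(G) since u·v = uv ≠ u¹²v = v·u.
Checking each of the 26 elements this way gives Z(G) = {e}, of order 1.

Answer: {e}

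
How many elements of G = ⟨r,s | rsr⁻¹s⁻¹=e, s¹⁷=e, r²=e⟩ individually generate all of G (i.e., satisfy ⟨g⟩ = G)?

G is cyclic of order 34. An element generates G iff its order is 34, and a cyclic group of order 34 has exactly φ(34) = 16 such elements.

Answer: 16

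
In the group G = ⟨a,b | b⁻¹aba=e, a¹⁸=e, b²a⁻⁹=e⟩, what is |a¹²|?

Compute successive powers until reaching e:
  (a¹²)¹ = a¹², (a¹²)² = a⁶, (a¹²)³ = e.
The smallest positive k with (a¹²)ᵏ = e is 3.

Answer: 3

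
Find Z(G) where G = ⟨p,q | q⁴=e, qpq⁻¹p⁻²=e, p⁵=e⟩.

An element z ∈ Z(G) iff z commutes with every generator.
For example e is central: e·p = p = p·e; e·q = q = q·e.
Whereas p ∉ Z(G) since p·q = pq ≠ p²q = q·p.
Checking each of the 20 elements this way gives Z(G) = {e}, of order 1.

Answer: {e}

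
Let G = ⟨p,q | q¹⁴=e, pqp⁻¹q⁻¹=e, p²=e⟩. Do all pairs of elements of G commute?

Each pair of generators commutes: p·q = pq = q·p. Since the generators pairwise commute, every element of G commutes with every other, so G is abelian.

Answer: Yes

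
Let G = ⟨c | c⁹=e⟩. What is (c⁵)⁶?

Compute successive powers of (c⁵), reducing at each step:
  (c⁵)²: (c⁵) · c⁵ = c
  (c⁵)³: c · c⁵ = c⁶
  (c⁵)⁴: (c⁶) · c⁵ = c²
  (c⁵)⁵: (c²) · c⁵ = c⁷
  (c⁵)⁶: (c⁷) · c⁵ = c³

Answer: c³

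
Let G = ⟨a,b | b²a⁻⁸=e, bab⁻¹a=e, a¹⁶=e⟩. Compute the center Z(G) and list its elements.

An element z ∈ Z(G) iff z commutes with every generator.
For example a⁸ is central: (a⁸)·a = a⁹ = a·(a⁸); (a⁸)·b = b⁻¹ = b·(a⁸).
Whereas a ∉ Z(G) since a·b = ab ≠ a⁷b⁻¹ = b·a.
Checking each of the 32 elements this way gives Z(G) = {e, a⁸}, of order 2.

Answer: {e, a⁸}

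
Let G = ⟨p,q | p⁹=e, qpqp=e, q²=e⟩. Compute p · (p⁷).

Compute p · (p⁷) by multiplying left to right and reducing via the relations at each step:
  p · p⁷ = p⁸

Answer: p⁸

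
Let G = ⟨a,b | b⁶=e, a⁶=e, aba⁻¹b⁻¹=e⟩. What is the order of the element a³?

Compute successive powers until reaching e:
  (a³)¹ = a³, (a³)² = e.
The smallest positive k with (a³)ᵏ = e is 2.

Answer: 2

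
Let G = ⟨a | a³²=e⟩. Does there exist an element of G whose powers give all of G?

|G| = 32. The element a has order 32 (its powers give 32 distinct elements), so ⟨a⟩ = G and G is cyclic.

Answer: Yes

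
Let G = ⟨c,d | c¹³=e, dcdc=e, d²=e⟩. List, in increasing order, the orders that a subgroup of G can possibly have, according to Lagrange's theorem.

|G| = 26 = 2 · 13. By Lagrange's theorem the order of any subgroup divides 26; the divisors of 26 are 1, 2, 13, 26.

Answer: 1, 2, 13, 26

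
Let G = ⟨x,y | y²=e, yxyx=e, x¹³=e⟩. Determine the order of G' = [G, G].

G' = [G, G] is generated by all commutators. The generator-pair commutators are: [x, y] = x².
The subgroup they normally generate is {e, x, x², x³, x⁴, x⁵, x⁶, x⁷, x⁸, x⁹, x¹⁰, x¹¹, x¹²}, of order 13.
Check: |G/G'| = 26/13 = 2 is the order of the abelianisation.

Answer: 13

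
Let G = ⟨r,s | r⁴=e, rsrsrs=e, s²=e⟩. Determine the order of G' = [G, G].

G' = [G, G] is generated by all commutators. The generator-pair commutators are: [r, s] = r²sr.
The subgroup they normally generate is {e, r², rs, sr³, r²sr, r³s, r²sr³, sr, rsr², sr²s, r²sr²s, r³sr²}, of order 12.
Check: |G/G'| = 24/12 = 2 is the order of the abelianisation.

Answer: 12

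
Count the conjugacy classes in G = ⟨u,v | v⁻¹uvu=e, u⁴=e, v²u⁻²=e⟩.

The conjugacy classes (representative and size) are:
  [e] (size 1), [u³] (size 2), [u²] (size 1), [v⁻¹] (size 2), [uv⁻¹] (size 2).
Class equation: 1 + 2 + 1 + 2 + 2 = 8 = |G|. So G has 5 conjugacy classes.

Answer: 5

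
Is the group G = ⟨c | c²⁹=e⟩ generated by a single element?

|G| = 29. The element c has order 29 (its powers give 29 distinct elements), so ⟨c⟩ = G and G is cyclic.

Answer: Yes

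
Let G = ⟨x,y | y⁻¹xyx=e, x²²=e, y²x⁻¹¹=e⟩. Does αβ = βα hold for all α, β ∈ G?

x·y = xy but y·x = x¹⁰y⁻¹, so x·y ≠ y·x and G is not abelian.

Answer: No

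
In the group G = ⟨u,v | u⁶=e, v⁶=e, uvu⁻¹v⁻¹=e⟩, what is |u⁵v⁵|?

Compute successive powers until reaching e:
  (u⁵v⁵)¹ = u⁵v⁵, (u⁵v⁵)² = u⁴v⁴, (u⁵v⁵)³ = u³v³, (u⁵v⁵)⁴ = u²v², (u⁵v⁵)⁵ = uv, (u⁵v⁵)⁶ = e.
The smallest positive k with (u⁵v⁵)ᵏ = e is 6.

Answer: 6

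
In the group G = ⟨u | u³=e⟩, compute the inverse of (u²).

The order of (u²) is 3 (smallest k with (u²)ᵏ = e), so (u²)⁻¹ = (u²)² = u.
Check: (u²) · u → (u²) · u = e, giving e as required.

Answer: u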